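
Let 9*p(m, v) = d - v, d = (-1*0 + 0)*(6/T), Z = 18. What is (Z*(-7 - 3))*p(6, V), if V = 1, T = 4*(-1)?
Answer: 20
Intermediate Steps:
T = -4
d = 0 (d = (-1*0 + 0)*(6/(-4)) = (0 + 0)*(6*(-¼)) = 0*(-3/2) = 0)
p(m, v) = -v/9 (p(m, v) = (0 - v)/9 = (-v)/9 = -v/9)
(Z*(-7 - 3))*p(6, V) = (18*(-7 - 3))*(-⅑*1) = (18*(-10))*(-⅑) = -180*(-⅑) = 20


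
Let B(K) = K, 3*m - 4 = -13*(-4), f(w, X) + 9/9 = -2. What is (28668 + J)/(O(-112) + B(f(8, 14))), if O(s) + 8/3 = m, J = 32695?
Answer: 61363/13 ≈ 4720.2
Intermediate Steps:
f(w, X) = -3 (f(w, X) = -1 - 2 = -3)
m = 56/3 (m = 4/3 + (-13*(-4))/3 = 4/3 + (1/3)*52 = 4/3 + 52/3 = 56/3 ≈ 18.667)
O(s) = 16 (O(s) = -8/3 + 56/3 = 16)
(28668 + J)/(O(-112) + B(f(8, 14))) = (28668 + 32695)/(16 - 3) = 61363/13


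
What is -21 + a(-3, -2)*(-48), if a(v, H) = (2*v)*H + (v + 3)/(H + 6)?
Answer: -597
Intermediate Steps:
a(v, H) = (3 + v)/(6 + H) + 2*H*v (a(v, H) = 2*H*v + (3 + v)/(6 + H) = (3 + v)/(6 + H) + 2*H*v)
-21 + a(-3, -2)*(-48) = -21 + ((3 - 3 + 2*(-3)*(-2)² + 12*(-2)*(-3))/(6 - 2))*(-48) = -21 + ((3 - 3 + 2*(-3)*4 + 72)/4)*(-48) = -21 + ((3 - 3 - 24 + 72)/4)*(-48) = -21 + ((¼)*48)*(-48) = -21 + 12*(-48) = -21 - 576 = -597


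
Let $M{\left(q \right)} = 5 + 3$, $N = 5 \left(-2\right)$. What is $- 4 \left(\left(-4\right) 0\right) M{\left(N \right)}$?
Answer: $0$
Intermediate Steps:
$N = -10$
$M{\left(q \right)} = 8$
$- 4 \left(\left(-4\right) 0\right) M{\left(N \right)} = - 4 \left(\left(-4\right) 0\right) 8 = \left(-4\right) 0 \cdot 8 = 0 \cdot 8 = 0$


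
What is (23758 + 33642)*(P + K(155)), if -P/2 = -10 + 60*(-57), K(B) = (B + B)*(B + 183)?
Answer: 6408136000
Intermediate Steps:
K(B) = 2*B*(183 + B) (K(B) = (2*B)*(183 + B) = 2*B*(183 + B))
P = 6860 (P = -2*(-10 + 60*(-57)) = -2*(-10 - 3420) = -2*(-3430) = 6860)
(23758 + 33642)*(P + K(155)) = (23758 + 33642)*(6860 + 2*155*(183 + 155)) = 57400*(6860 + 2*155*338) = 57400*(6860 + 104780) = 57400*111640 = 6408136000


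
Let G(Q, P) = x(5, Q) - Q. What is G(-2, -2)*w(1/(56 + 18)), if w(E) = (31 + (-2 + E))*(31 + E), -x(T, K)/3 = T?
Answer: -64055745/5476 ≈ -11698.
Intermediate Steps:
x(T, K) = -3*T
G(Q, P) = -15 - Q (G(Q, P) = -3*5 - Q = -15 - Q)
w(E) = (29 + E)*(31 + E)
G(-2, -2)*w(1/(56 + 18)) = (-15 - 1*(-2))*(899 + (1/(56 + 18))² + 60/(56 + 18)) = (-15 + 2)*(899 + (1/74)² + 60/74) = -13*(899 + (1/74)² + 60*(1/74)) = -13*(899 + 1/5476 + 30/37) = -13*4927365/5476 = -64055745/5476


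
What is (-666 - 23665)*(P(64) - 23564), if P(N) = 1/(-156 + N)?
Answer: 52746907259/92 ≈ 5.7334e+8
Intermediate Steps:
(-666 - 23665)*(P(64) - 23564) = (-666 - 23665)*(1/(-156 + 64) - 23564) = -24331*(1/(-92) - 23564) = -24331*(-1/92 - 23564) = -24331*(-2167889/92) = 52746907259/92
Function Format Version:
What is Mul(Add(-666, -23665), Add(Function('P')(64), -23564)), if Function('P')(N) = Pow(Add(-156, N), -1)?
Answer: Rational(52746907259, 92) ≈ 5.7334e+8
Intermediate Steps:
Mul(Add(-666, -23665), Add(Function('P')(64), -23564)) = Mul(Add(-666, -23665), Add(Pow(Add(-156, 64), -1), -23564)) = Mul(-24331, Add(Pow(-92, -1), -23564)) = Mul(-24331, Add(Rational(-1, 92), -23564)) = Mul(-24331, Rational(-2167889, 92)) = Rational(52746907259, 92)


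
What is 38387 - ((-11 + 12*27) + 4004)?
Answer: 34070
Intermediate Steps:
38387 - ((-11 + 12*27) + 4004) = 38387 - ((-11 + 324) + 4004) = 38387 - (313 + 4004) = 38387 - 1*4317 = 38387 - 4317 = 34070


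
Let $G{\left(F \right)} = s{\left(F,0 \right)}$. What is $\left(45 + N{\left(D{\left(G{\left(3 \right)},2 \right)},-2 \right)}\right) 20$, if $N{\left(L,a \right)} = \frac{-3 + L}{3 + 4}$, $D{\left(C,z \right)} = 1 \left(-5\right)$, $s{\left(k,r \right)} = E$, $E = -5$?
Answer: $\frac{6140}{7} \approx 877.14$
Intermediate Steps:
$s{\left(k,r \right)} = -5$
$G{\left(F \right)} = -5$
$D{\left(C,z \right)} = -5$
$N{\left(L,a \right)} = - \frac{3}{7} + \frac{L}{7}$ ($N{\left(L,a \right)} = \frac{-3 + L}{7} = \left(-3 + L\right) \frac{1}{7} = - \frac{3}{7} + \frac{L}{7}$)
$\left(45 + N{\left(D{\left(G{\left(3 \right)},2 \right)},-2 \right)}\right) 20 = \left(45 + \left(- \frac{3}{7} + \frac{1}{7} \left(-5\right)\right)\right) 20 = \left(45 - \frac{8}{7}\right) 20 = \frac{307}{7} \cdot 20 = \frac{6140}{7}$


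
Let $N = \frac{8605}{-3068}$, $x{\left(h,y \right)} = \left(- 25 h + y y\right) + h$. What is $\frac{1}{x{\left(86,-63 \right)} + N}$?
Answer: $\frac{3068}{5835935} \approx 0.00052571$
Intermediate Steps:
$x{\left(h,y \right)} = y^{2} - 24 h$ ($x{\left(h,y \right)} = \left(- 25 h + y^{2}\right) + h = \left(y^{2} - 25 h\right) + h = y^{2} - 24 h$)
$N = - \frac{8605}{3068}$ ($N = 8605 \left(- \frac{1}{3068}\right) = - \frac{8605}{3068} \approx -2.8048$)
$\frac{1}{x{\left(86,-63 \right)} + N} = \frac{1}{\left(\left(-63\right)^{2} - 2064\right) - \frac{8605}{3068}} = \frac{1}{\left(3969 - 2064\right) - \frac{8605}{3068}} = \frac{1}{1905 - \frac{8605}{3068}} = \frac{1}{\frac{5835935}{3068}} = \frac{3068}{5835935}$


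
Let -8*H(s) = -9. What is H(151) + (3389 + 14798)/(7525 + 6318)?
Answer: 270083/110744 ≈ 2.4388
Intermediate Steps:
H(s) = 9/8 (H(s) = -⅛*(-9) = 9/8)
H(151) + (3389 + 14798)/(7525 + 6318) = 9/8 + (3389 + 14798)/(7525 + 6318) = 9/8 + 18187/13843 = 270083/110744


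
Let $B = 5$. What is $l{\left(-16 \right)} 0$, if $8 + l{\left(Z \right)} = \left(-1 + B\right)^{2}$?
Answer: $0$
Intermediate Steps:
$l{\left(Z \right)} = 8$ ($l{\left(Z \right)} = -8 + \left(-1 + 5\right)^{2} = -8 + 4^{2} = -8 + 16 = 8$)
$l{\left(-16 \right)} 0 = 8 \cdot 0 = 0$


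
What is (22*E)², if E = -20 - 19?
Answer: 736164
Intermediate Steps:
E = -39
(22*E)² = (22*(-39))² = (-858)² = 736164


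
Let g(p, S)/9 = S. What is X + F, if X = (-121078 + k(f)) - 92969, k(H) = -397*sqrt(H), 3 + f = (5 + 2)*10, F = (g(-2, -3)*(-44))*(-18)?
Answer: -235431 - 397*sqrt(67) ≈ -2.3868e+5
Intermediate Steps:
g(p, S) = 9*S
F = -21384 (F = ((9*(-3))*(-44))*(-18) = -27*(-44)*(-18) = 1188*(-18) = -21384)
f = 67 (f = -3 + (5 + 2)*10 = -3 + 7*10 = -3 + 70 = 67)
X = -214047 - 397*sqrt(67) (X = (-121078 - 397*sqrt(67)) - 92969 = -214047 - 397*sqrt(67) ≈ -2.1730e+5)
X + F = (-214047 - 397*sqrt(67)) - 21384 = -235431 - 397*sqrt(67)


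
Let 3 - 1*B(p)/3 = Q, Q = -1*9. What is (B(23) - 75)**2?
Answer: 1521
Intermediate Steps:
Q = -9
B(p) = 36 (B(p) = 9 - 3*(-9) = 9 + 27 = 36)
(B(23) - 75)**2 = (36 - 75)**2 = (-39)**2 = 1521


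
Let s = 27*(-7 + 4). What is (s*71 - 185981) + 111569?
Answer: -80163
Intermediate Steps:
s = -81 (s = 27*(-3) = -81)
(s*71 - 185981) + 111569 = (-81*71 - 185981) + 111569 = (-5751 - 185981) + 111569 = -191732 + 111569 = -80163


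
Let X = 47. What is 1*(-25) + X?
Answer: 22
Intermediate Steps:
1*(-25) + X = 1*(-25) + 47 = -25 + 47 = 22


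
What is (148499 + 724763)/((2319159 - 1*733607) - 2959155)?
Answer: -873262/1373603 ≈ -0.63575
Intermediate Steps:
(148499 + 724763)/((2319159 - 1*733607) - 2959155) = 873262/((2319159 - 733607) - 2959155) = 873262/(1585552 - 2959155) = 873262/(-1373603) = 873262*(-1/1373603) = -873262/1373603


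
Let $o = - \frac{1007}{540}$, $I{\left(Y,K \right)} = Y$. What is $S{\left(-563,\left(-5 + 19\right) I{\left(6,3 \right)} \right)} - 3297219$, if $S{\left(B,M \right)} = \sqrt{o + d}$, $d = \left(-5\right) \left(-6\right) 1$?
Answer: $-3297219 + \frac{\sqrt{227895}}{90} \approx -3.2972 \cdot 10^{6}$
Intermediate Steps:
$o = - \frac{1007}{540}$ ($o = \left(-1007\right) \frac{1}{540} = - \frac{1007}{540} \approx -1.8648$)
$d = 30$ ($d = 30 \cdot 1 = 30$)
$S{\left(B,M \right)} = \frac{\sqrt{227895}}{90}$ ($S{\left(B,M \right)} = \sqrt{- \frac{1007}{540} + 30} = \sqrt{\frac{15193}{540}} = \frac{\sqrt{227895}}{90}$)
$S{\left(-563,\left(-5 + 19\right) I{\left(6,3 \right)} \right)} - 3297219 = \frac{\sqrt{227895}}{90} - 3297219 = -3297219 + \frac{\sqrt{227895}}{90}$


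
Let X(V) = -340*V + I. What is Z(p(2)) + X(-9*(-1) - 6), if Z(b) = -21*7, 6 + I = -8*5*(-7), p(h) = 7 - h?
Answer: -893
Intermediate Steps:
I = 274 (I = -6 - 8*5*(-7) = -6 - 40*(-7) = -6 + 280 = 274)
X(V) = 274 - 340*V (X(V) = -340*V + 274 = 274 - 340*V)
Z(b) = -147
Z(p(2)) + X(-9*(-1) - 6) = -147 + (274 - 340*(-9*(-1) - 6)) = -147 + (274 - 340*(9 - 6)) = -147 + (274 - 340*3) = -147 + (274 - 1020) = -147 - 746 = -893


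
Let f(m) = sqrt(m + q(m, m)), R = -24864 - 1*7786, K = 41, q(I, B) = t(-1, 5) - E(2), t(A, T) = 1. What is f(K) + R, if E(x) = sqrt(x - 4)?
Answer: -32650 + sqrt(42 - I*sqrt(2)) ≈ -32644.0 - 0.10909*I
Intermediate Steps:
E(x) = sqrt(-4 + x)
q(I, B) = 1 - I*sqrt(2) (q(I, B) = 1 - sqrt(-4 + 2) = 1 - sqrt(-2) = 1 - I*sqrt(2))
R = -32650 (R = -24864 - 7786 = -32650)
f(m) = sqrt(1 + m - I*sqrt(2)) (f(m) = sqrt(m + (1 - I*sqrt(2))) = sqrt(1 + m - I*sqrt(2)))
f(K) + R = sqrt(1 + 41 - I*sqrt(2)) - 32650 = sqrt(42 - I*sqrt(2)) - 32650 = -32650 + sqrt(42 - I*sqrt(2))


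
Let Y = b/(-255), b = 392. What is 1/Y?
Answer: -255/392 ≈ -0.65051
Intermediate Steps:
Y = -392/255 (Y = 392/(-255) = 392*(-1/255) = -392/255 ≈ -1.5373)
1/Y = 1/(-392/255) = -255/392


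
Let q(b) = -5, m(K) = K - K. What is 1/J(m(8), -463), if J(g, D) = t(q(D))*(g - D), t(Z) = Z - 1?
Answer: -1/2778 ≈ -0.00035997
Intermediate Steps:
m(K) = 0
t(Z) = -1 + Z
J(g, D) = -6*g + 6*D (J(g, D) = (-1 - 5)*(g - D) = -6*(g - D) = -6*g + 6*D)
1/J(m(8), -463) = 1/(-6*0 + 6*(-463)) = 1/(0 - 2778) = 1/(-2778) = -1/2778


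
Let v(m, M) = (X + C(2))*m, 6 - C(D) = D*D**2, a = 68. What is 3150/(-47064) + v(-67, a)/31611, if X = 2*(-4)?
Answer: -11340295/247956684 ≈ -0.045735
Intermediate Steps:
C(D) = 6 - D**3 (C(D) = 6 - D*D**2 = 6 - D**3)
X = -8
v(m, M) = -10*m (v(m, M) = (-8 + (6 - 1*2**3))*m = (-8 + (6 - 1*8))*m = (-8 + (6 - 8))*m = (-8 - 2)*m = -10*m)
3150/(-47064) + v(-67, a)/31611 = 3150/(-47064) - 10*(-67)/31611 = 3150*(-1/47064) + 670*(1/31611) = -525/7844 + 670/31611 = -11340295/247956684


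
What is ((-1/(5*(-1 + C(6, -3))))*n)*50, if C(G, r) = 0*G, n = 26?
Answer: 260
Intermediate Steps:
C(G, r) = 0
((-1/(5*(-1 + C(6, -3))))*n)*50 = (-1/(5*(-1 + 0))*26)*50 = (-1/(5*(-1))*26)*50 = (-1/(-5)*26)*50 = (-1*(-1/5)*26)*50 = ((1/5)*26)*50 = (26/5)*50 = 260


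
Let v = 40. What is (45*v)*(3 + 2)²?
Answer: 45000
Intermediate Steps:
(45*v)*(3 + 2)² = (45*40)*(3 + 2)² = 1800*5² = 1800*25 = 45000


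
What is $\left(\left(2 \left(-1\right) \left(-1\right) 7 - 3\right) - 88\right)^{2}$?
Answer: $5929$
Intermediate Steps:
$\left(\left(2 \left(-1\right) \left(-1\right) 7 - 3\right) - 88\right)^{2} = \left(\left(\left(-2\right) \left(-1\right) 7 - 3\right) - 88\right)^{2} = \left(\left(2 \cdot 7 - 3\right) - 88\right)^{2} = \left(\left(14 - 3\right) - 88\right)^{2} = \left(11 - 88\right)^{2} = \left(-77\right)^{2} = 5929$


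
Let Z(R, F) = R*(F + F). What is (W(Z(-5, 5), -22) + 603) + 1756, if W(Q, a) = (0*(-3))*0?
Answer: 2359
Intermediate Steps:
Z(R, F) = 2*F*R (Z(R, F) = R*(2*F) = 2*F*R)
W(Q, a) = 0 (W(Q, a) = 0*0 = 0)
(W(Z(-5, 5), -22) + 603) + 1756 = (0 + 603) + 1756 = 603 + 1756 = 2359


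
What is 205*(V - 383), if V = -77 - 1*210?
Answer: -137350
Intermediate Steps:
V = -287 (V = -77 - 210 = -287)
205*(V - 383) = 205*(-287 - 383) = 205*(-670) = -137350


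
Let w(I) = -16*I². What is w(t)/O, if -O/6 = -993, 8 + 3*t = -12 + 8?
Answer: -128/2979 ≈ -0.042967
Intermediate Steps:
t = -4 (t = -8/3 + (-12 + 8)/3 = -8/3 + (⅓)*(-4) = -8/3 - 4/3 = -4)
O = 5958 (O = -6*(-993) = 5958)
w(t)/O = -16*(-4)²/5958 = -16*16*(1/5958) = -256*1/5958 = -128/2979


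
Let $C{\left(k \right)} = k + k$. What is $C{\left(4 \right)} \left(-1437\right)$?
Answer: $-11496$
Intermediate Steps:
$C{\left(k \right)} = 2 k$
$C{\left(4 \right)} \left(-1437\right) = 2 \cdot 4 \left(-1437\right) = 8 \left(-1437\right) = -11496$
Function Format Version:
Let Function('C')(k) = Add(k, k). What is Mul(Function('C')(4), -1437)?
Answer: -11496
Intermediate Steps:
Function('C')(k) = Mul(2, k)
Mul(Function('C')(4), -1437) = Mul(Mul(2, 4), -1437) = Mul(8, -1437) = -11496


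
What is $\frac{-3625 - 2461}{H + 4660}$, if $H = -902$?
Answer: $- \frac{3043}{1879} \approx -1.6195$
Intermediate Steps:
$\frac{-3625 - 2461}{H + 4660} = \frac{-3625 - 2461}{-902 + 4660} = - \frac{6086}{3758} = \left(-6086\right) \frac{1}{3758} = - \frac{3043}{1879}$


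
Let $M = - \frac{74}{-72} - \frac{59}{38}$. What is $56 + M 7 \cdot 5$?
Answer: $\frac{25739}{684} \approx 37.63$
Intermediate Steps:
$M = - \frac{359}{684}$ ($M = \left(-74\right) \left(- \frac{1}{72}\right) - \frac{59}{38} = \frac{37}{36} - \frac{59}{38} = - \frac{359}{684} \approx -0.52485$)
$56 + M 7 \cdot 5 = 56 - \frac{359 \cdot 7 \cdot 5}{684} = 56 - \frac{12565}{684} = \frac{25739}{684}$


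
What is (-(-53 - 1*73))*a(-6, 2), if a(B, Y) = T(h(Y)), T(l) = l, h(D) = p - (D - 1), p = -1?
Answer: -252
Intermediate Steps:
h(D) = -D (h(D) = -1 - (D - 1) = -1 - (-1 + D) = -1 + (1 - D) = -D)
a(B, Y) = -Y
(-(-53 - 1*73))*a(-6, 2) = (-(-53 - 1*73))*(-1*2) = -(-53 - 73)*(-2) = -1*(-126)*(-2) = 126*(-2) = -252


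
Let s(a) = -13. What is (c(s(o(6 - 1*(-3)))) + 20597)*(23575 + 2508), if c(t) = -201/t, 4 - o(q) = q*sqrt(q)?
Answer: 6989252846/13 ≈ 5.3763e+8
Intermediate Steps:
o(q) = 4 - q**(3/2) (o(q) = 4 - q*sqrt(q) = 4 - q**(3/2))
(c(s(o(6 - 1*(-3)))) + 20597)*(23575 + 2508) = (-201/(-13) + 20597)*(23575 + 2508) = (-201*(-1/13) + 20597)*26083 = (201/13 + 20597)*26083 = (267962/13)*26083 = 6989252846/13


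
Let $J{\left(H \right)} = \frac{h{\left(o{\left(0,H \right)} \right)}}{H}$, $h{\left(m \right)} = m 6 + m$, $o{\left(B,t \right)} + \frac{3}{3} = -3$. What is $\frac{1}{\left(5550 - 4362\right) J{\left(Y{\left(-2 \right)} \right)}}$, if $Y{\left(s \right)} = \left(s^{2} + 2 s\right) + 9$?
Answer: $- \frac{1}{3696} \approx -0.00027056$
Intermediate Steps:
$o{\left(B,t \right)} = -4$ ($o{\left(B,t \right)} = -1 - 3 = -4$)
$Y{\left(s \right)} = 9 + s^{2} + 2 s$
$h{\left(m \right)} = 7 m$ ($h{\left(m \right)} = 6 m + m = 7 m$)
$J{\left(H \right)} = - \frac{28}{H}$ ($J{\left(H \right)} = \frac{7 \left(-4\right)}{H} = - \frac{28}{H}$)
$\frac{1}{\left(5550 - 4362\right) J{\left(Y{\left(-2 \right)} \right)}} = \frac{1}{\left(5550 - 4362\right) \left(- \frac{28}{9 + \left(-2\right)^{2} + 2 \left(-2\right)}\right)} = \frac{1}{1188 \left(- \frac{28}{9 + 4 - 4}\right)} = \frac{1}{1188 \left(- \frac{28}{9}\right)} = \frac{1}{1188} \left(- \frac{9}{28}\right) = - \frac{1}{3696}$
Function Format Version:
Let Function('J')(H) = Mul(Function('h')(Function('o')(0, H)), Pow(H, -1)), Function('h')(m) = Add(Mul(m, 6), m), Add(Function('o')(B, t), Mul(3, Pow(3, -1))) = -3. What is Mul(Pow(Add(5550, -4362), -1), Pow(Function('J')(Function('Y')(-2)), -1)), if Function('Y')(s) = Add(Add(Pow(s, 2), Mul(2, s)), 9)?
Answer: Rational(-1, 3696) ≈ -0.00027056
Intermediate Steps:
Function('o')(B, t) = -4 (Function('o')(B, t) = Add(-1, -3) = -4)
Function('Y')(s) = Add(9, Pow(s, 2), Mul(2, s))
Function('h')(m) = Mul(7, m) (Function('h')(m) = Add(Mul(6, m), m) = Mul(7, m))
Function('J')(H) = Mul(-28, Pow(H, -1)) (Function('J')(H) = Mul(Mul(7, -4), Pow(H, -1)) = Mul(-28, Pow(H, -1)))
Mul(Pow(Add(5550, -4362), -1), Pow(Function('J')(Function('Y')(-2)), -1)) = Mul(Pow(Add(5550, -4362), -1), Pow(Mul(-28, Pow(Add(9, Pow(-2, 2), Mul(2, -2)), -1)), -1)) = Mul(Pow(1188, -1), Pow(Mul(-28, Pow(Add(9, 4, -4), -1)), -1)) = Mul(Rational(1, 1188), Pow(Mul(-28, Pow(9, -1)), -1)) = Mul(Rational(1, 1188), Pow(Mul(-28, Rational(1, 9)), -1)) = Mul(Rational(1, 1188), Pow(Rational(-28, 9), -1)) = Mul(Rational(1, 1188), Rational(-9, 28)) = Rational(-1, 3696)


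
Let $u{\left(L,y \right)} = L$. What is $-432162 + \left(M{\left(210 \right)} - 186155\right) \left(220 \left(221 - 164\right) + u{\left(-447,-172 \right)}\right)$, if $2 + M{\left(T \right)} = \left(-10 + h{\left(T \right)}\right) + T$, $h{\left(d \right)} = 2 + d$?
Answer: $-2246646447$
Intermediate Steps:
$M{\left(T \right)} = -10 + 2 T$ ($M{\left(T \right)} = -2 + \left(\left(-10 + \left(2 + T\right)\right) + T\right) = -2 + \left(\left(-8 + T\right) + T\right) = -2 + \left(-8 + 2 T\right) = -10 + 2 T$)
$-432162 + \left(M{\left(210 \right)} - 186155\right) \left(220 \left(221 - 164\right) + u{\left(-447,-172 \right)}\right) = -432162 + \left(\left(-10 + 2 \cdot 210\right) - 186155\right) \left(220 \left(221 - 164\right) - 447\right) = -432162 + \left(\left(-10 + 420\right) - 186155\right) \left(220 \cdot 57 - 447\right) = -432162 + \left(410 - 186155\right) \left(12540 - 447\right) = -432162 - 2246214285 = -2246646447$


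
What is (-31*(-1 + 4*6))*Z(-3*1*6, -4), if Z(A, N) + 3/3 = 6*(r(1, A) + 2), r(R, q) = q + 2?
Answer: 60605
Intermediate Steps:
r(R, q) = 2 + q
Z(A, N) = 23 + 6*A (Z(A, N) = -1 + 6*((2 + A) + 2) = -1 + 6*(4 + A) = -1 + (24 + 6*A) = 23 + 6*A)
(-31*(-1 + 4*6))*Z(-3*1*6, -4) = (-31*(-1 + 4*6))*(23 + 6*(-3*1*6)) = (-31*(-1 + 24))*(23 + 6*(-3*6)) = (-31*23)*(23 + 6*(-18)) = -713*(23 - 108) = -713*(-85) = 60605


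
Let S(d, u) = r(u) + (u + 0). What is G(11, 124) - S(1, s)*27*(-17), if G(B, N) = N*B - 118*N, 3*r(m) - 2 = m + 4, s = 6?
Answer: -8678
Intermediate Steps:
r(m) = 2 + m/3 (r(m) = ⅔ + (m + 4)/3 = ⅔ + (4 + m)/3 = ⅔ + (4/3 + m/3) = 2 + m/3)
S(d, u) = 2 + 4*u/3 (S(d, u) = (2 + u/3) + (u + 0) = (2 + u/3) + u = 2 + 4*u/3)
G(B, N) = -118*N + B*N (G(B, N) = B*N - 118*N = -118*N + B*N)
G(11, 124) - S(1, s)*27*(-17) = 124*(-118 + 11) - (2 + (4/3)*6)*27*(-17) = 124*(-107) - (2 + 8)*27*(-17) = -13268 - 10*27*(-17) = -13268 - 270*(-17) = -13268 - 1*(-4590) = -13268 + 4590 = -8678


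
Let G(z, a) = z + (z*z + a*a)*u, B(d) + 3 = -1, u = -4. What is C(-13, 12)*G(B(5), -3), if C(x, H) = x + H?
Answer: 104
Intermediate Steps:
B(d) = -4 (B(d) = -3 - 1 = -4)
C(x, H) = H + x
G(z, a) = z - 4*a**2 - 4*z**2 (G(z, a) = z + (z*z + a*a)*(-4) = z + (z**2 + a**2)*(-4) = z + (a**2 + z**2)*(-4) = z + (-4*a**2 - 4*z**2) = z - 4*a**2 - 4*z**2)
C(-13, 12)*G(B(5), -3) = (12 - 13)*(-4 - 4*(-3)**2 - 4*(-4)**2) = -(-4 - 4*9 - 4*16) = -(-4 - 36 - 64) = -1*(-104) = 104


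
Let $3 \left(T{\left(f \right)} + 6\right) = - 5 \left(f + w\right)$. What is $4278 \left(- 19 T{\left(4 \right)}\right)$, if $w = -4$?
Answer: $487692$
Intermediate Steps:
$T{\left(f \right)} = \frac{2}{3} - \frac{5 f}{3}$ ($T{\left(f \right)} = -6 + \frac{\left(-5\right) \left(f - 4\right)}{3} = -6 + \frac{\left(-5\right) \left(-4 + f\right)}{3} = -6 + \frac{20 - 5 f}{3} = -6 - \left(- \frac{20}{3} + \frac{5 f}{3}\right) = \frac{2}{3} - \frac{5 f}{3}$)
$4278 \left(- 19 T{\left(4 \right)}\right) = 4278 \left(- 19 \left(\frac{2}{3} - \frac{20}{3}\right)\right) = 4278 \left(\left(-19\right) \left(-6\right)\right) = 4278 \cdot 114 = 487692$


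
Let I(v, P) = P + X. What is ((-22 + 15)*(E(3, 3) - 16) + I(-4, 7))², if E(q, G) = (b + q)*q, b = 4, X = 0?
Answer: 784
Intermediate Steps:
I(v, P) = P (I(v, P) = P + 0 = P)
E(q, G) = q*(4 + q) (E(q, G) = (4 + q)*q = q*(4 + q))
((-22 + 15)*(E(3, 3) - 16) + I(-4, 7))² = ((-22 + 15)*(3*(4 + 3) - 16) + 7)² = (-7*(3*7 - 16) + 7)² = (-7*(21 - 16) + 7)² = (-7*5 + 7)² = (-35 + 7)² = (-28)² = 784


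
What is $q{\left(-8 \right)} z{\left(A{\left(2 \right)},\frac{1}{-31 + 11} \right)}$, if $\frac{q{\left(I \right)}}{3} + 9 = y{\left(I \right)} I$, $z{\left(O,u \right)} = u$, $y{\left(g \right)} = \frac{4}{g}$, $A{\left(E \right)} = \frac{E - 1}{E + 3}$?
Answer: $\frac{3}{4} \approx 0.75$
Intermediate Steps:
$A{\left(E \right)} = \frac{-1 + E}{3 + E}$
$q{\left(I \right)} = -15$ ($q{\left(I \right)} = -27 + 3 \frac{4}{I} I = -27 + 3 \cdot 4 = -27 + 12 = -15$)
$q{\left(-8 \right)} z{\left(A{\left(2 \right)},\frac{1}{-31 + 11} \right)} = - \frac{15}{-31 + 11} = - \frac{15}{-20} = \left(-15\right) \left(- \frac{1}{20}\right) = \frac{3}{4}$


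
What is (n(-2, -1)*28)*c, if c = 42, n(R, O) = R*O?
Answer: 2352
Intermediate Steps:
n(R, O) = O*R
(n(-2, -1)*28)*c = (-1*(-2)*28)*42 = (2*28)*42 = 56*42 = 2352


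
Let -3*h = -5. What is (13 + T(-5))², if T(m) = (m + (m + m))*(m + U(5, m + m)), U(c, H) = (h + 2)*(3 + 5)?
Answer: 123904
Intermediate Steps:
h = 5/3 (h = -⅓*(-5) = 5/3 ≈ 1.6667)
U(c, H) = 88/3 (U(c, H) = (5/3 + 2)*(3 + 5) = (11/3)*8 = 88/3)
T(m) = 3*m*(88/3 + m) (T(m) = (m + (m + m))*(m + 88/3) = (m + 2*m)*(88/3 + m) = (3*m)*(88/3 + m) = 3*m*(88/3 + m))
(13 + T(-5))² = (13 - 5*(88 + 3*(-5)))² = (13 - 5*(88 - 15))² = (13 - 5*73)² = (13 - 365)² = (-352)² = 123904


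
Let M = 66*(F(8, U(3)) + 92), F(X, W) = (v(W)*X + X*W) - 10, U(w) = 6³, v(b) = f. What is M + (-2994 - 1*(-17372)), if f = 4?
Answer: 135950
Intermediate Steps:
v(b) = 4
U(w) = 216
F(X, W) = -10 + 4*X + W*X (F(X, W) = (4*X + X*W) - 10 = (4*X + W*X) - 10 = -10 + 4*X + W*X)
M = 121572 (M = 66*((-10 + 4*8 + 216*8) + 92) = 66*((-10 + 32 + 1728) + 92) = 66*(1750 + 92) = 66*1842 = 121572)
M + (-2994 - 1*(-17372)) = 121572 + (-2994 - 1*(-17372)) = 121572 + (-2994 + 17372) = 121572 + 14378 = 135950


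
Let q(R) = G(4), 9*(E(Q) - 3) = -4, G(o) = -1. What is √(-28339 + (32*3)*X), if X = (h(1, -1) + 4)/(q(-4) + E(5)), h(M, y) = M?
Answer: I*√1373491/7 ≈ 167.42*I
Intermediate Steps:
E(Q) = 23/9 (E(Q) = 3 + (⅑)*(-4) = 3 - 4/9 = 23/9)
q(R) = -1
X = 45/14 (X = (1 + 4)/(-1 + 23/9) = 5/(14/9) = 5*(9/14) = 45/14 ≈ 3.2143)
√(-28339 + (32*3)*X) = √(-28339 + (32*3)*(45/14)) = √(-28339 + 96*(45/14)) = √(-28339 + 2160/7) = √(-196213/7) = I*√1373491/7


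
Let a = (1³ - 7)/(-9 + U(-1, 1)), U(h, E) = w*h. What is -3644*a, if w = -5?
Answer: -5466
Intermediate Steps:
U(h, E) = -5*h
a = 3/2 (a = (1³ - 7)/(-9 - 5*(-1)) = (1 - 7)/(-9 + 5) = -6/(-4) = -6*(-¼) = 3/2 ≈ 1.5000)
-3644*a = -3644*3/2 = -5466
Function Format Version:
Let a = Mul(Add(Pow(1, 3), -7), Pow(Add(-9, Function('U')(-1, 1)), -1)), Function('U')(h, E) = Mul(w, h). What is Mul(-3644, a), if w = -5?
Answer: -5466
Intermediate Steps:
Function('U')(h, E) = Mul(-5, h)
a = Rational(3, 2) (a = Mul(Add(Pow(1, 3), -7), Pow(Add(-9, Mul(-5, -1)), -1)) = Mul(Add(1, -7), Pow(Add(-9, 5), -1)) = Mul(-6, Pow(-4, -1)) = Mul(-6, Rational(-1, 4)) = Rational(3, 2) ≈ 1.5000)
Mul(-3644, a) = Mul(-3644, Rational(3, 2)) = -5466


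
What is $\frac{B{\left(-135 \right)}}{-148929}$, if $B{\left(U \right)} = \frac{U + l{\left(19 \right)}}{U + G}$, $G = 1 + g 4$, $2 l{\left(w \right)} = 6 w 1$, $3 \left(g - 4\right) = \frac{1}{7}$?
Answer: $- \frac{273}{61408391} \approx -4.4456 \cdot 10^{-6}$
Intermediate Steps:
$g = \frac{85}{21}$ ($g = 4 + \frac{1}{3 \cdot 7} = 4 + \frac{1}{3} \cdot \frac{1}{7} = 4 + \frac{1}{21} = \frac{85}{21} \approx 4.0476$)
$l{\left(w \right)} = 3 w$ ($l{\left(w \right)} = \frac{6 w 1}{2} = \frac{6 w}{2} = 3 w$)
$G = \frac{361}{21}$ ($G = 1 + \frac{85}{21} \cdot 4 = 1 + \frac{340}{21} = \frac{361}{21} \approx 17.19$)
$B{\left(U \right)} = \frac{57 + U}{\frac{361}{21} + U}$ ($B{\left(U \right)} = \frac{U + 3 \cdot 19}{U + \frac{361}{21}} = \frac{U + 57}{\frac{361}{21} + U} = \frac{57 + U}{\frac{361}{21} + U}$)
$\frac{B{\left(-135 \right)}}{-148929} = \frac{21 \frac{1}{361 + 21 \left(-135\right)} \left(57 - 135\right)}{-148929} = 21 \frac{1}{361 - 2835} \left(-78\right) \left(- \frac{1}{148929}\right) = 21 \frac{1}{-2474} \left(-78\right) \left(- \frac{1}{148929}\right) = 21 \left(- \frac{1}{2474}\right) \left(-78\right) \left(- \frac{1}{148929}\right) = \frac{819}{1237} \left(- \frac{1}{148929}\right) = - \frac{273}{61408391}$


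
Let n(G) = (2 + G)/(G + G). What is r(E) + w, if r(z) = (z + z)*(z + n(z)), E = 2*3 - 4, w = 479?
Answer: 491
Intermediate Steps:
n(G) = (2 + G)/(2*G) (n(G) = (2 + G)/((2*G)) = (2 + G)*(1/(2*G)) = (2 + G)/(2*G))
E = 2 (E = 6 - 4 = 2)
r(z) = 2*z*(z + (2 + z)/(2*z)) (r(z) = (z + z)*(z + (2 + z)/(2*z)) = (2*z)*(z + (2 + z)/(2*z)) = 2*z*(z + (2 + z)/(2*z)))
r(E) + w = (2 + 2 + 2*2²) + 479 = (2 + 2 + 2*4) + 479 = (2 + 2 + 8) + 479 = 12 + 479 = 491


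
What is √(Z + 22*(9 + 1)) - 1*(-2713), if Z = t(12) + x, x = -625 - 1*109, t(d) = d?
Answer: 2713 + I*√502 ≈ 2713.0 + 22.405*I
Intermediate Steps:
x = -734 (x = -625 - 109 = -734)
Z = -722 (Z = 12 - 734 = -722)
√(Z + 22*(9 + 1)) - 1*(-2713) = √(-722 + 22*(9 + 1)) - 1*(-2713) = √(-722 + 22*10) + 2713 = √(-722 + 220) + 2713 = √(-502) + 2713 = I*√502 + 2713 = 2713 + I*√502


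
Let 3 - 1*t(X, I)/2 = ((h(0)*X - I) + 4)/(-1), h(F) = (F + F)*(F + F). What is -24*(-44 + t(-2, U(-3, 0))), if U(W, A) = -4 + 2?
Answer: 624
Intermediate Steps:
h(F) = 4*F² (h(F) = (2*F)*(2*F) = 4*F²)
U(W, A) = -2
t(X, I) = 14 - 2*I (t(X, I) = 6 - 2*(((4*0²)*X - I) + 4)/(-1) = 6 - 2*(((4*0)*X - I) + 4)*(-1) = 6 - 2*((0*X - I) + 4)*(-1) = 6 - 2*((0 - I) + 4)*(-1) = 6 - 2*(-I + 4)*(-1) = 6 - 2*(4 - I)*(-1) = 6 - 2*(-4 + I) = 6 + (8 - 2*I) = 14 - 2*I)
-24*(-44 + t(-2, U(-3, 0))) = -24*(-44 + (14 - 2*(-2))) = -24*(-44 + (14 + 4)) = -24*(-44 + 18) = -24*(-26) = 624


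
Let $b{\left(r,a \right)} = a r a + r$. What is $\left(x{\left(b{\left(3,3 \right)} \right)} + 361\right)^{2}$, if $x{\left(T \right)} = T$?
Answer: $152881$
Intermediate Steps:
$b{\left(r,a \right)} = r + r a^{2}$ ($b{\left(r,a \right)} = r a^{2} + r = r + r a^{2}$)
$\left(x{\left(b{\left(3,3 \right)} \right)} + 361\right)^{2} = \left(3 \left(1 + 3^{2}\right) + 361\right)^{2} = \left(3 \left(1 + 9\right) + 361\right)^{2} = \left(3 \cdot 10 + 361\right)^{2} = \left(30 + 361\right)^{2} = 391^{2} = 152881$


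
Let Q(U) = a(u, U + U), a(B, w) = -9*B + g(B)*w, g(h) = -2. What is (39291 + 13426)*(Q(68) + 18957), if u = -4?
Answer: 986914957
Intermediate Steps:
a(B, w) = -9*B - 2*w
Q(U) = 36 - 4*U (Q(U) = -9*(-4) - 2*(U + U) = 36 - 4*U)
(39291 + 13426)*(Q(68) + 18957) = (39291 + 13426)*((36 - 4*68) + 18957) = 52717*((36 - 272) + 18957) = 52717*(-236 + 18957) = 52717*18721 = 986914957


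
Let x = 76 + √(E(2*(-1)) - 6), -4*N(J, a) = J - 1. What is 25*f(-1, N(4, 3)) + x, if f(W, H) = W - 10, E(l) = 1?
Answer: -199 + I*√5 ≈ -199.0 + 2.2361*I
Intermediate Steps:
N(J, a) = ¼ - J/4 (N(J, a) = -(J - 1)/4 = -(-1 + J)/4 = ¼ - J/4)
f(W, H) = -10 + W
x = 76 + I*√5 (x = 76 + √(1 - 6) = 76 + √(-5) = 76 + I*√5 ≈ 76.0 + 2.2361*I)
25*f(-1, N(4, 3)) + x = 25*(-10 - 1) + (76 + I*√5) = 25*(-11) + (76 + I*√5) = -275 + (76 + I*√5) = -199 + I*√5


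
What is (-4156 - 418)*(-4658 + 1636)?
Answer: 13822628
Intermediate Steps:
(-4156 - 418)*(-4658 + 1636) = -4574*(-3022) = 13822628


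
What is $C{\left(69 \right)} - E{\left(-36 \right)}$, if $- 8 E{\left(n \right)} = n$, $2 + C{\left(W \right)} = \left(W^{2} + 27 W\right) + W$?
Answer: $\frac{13373}{2} \approx 6686.5$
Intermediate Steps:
$C{\left(W \right)} = -2 + W^{2} + 28 W$ ($C{\left(W \right)} = -2 + \left(\left(W^{2} + 27 W\right) + W\right) = -2 + \left(W^{2} + 28 W\right) = -2 + W^{2} + 28 W$)
$E{\left(n \right)} = - \frac{n}{8}$
$C{\left(69 \right)} - E{\left(-36 \right)} = \left(-2 + 69^{2} + 28 \cdot 69\right) - \left(- \frac{1}{8}\right) \left(-36\right) = \left(-2 + 4761 + 1932\right) - \frac{9}{2} = 6691 - \frac{9}{2} = \frac{13373}{2}$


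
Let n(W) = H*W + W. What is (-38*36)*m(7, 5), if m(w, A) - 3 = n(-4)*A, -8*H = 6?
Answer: 2736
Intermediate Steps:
H = -¾ (H = -⅛*6 = -¾ ≈ -0.75000)
n(W) = W/4 (n(W) = -3*W/4 + W = W/4)
m(w, A) = 3 - A (m(w, A) = 3 + ((¼)*(-4))*A = 3 - A)
(-38*36)*m(7, 5) = (-38*36)*(3 - 1*5) = -1368*(3 - 5) = -1368*(-2) = 2736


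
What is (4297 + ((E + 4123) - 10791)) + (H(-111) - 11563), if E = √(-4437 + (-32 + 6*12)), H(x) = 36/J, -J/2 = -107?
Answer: -1490920/107 + I*√4397 ≈ -13934.0 + 66.31*I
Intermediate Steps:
J = 214 (J = -2*(-107) = 214)
H(x) = 18/107 (H(x) = 36/214 = 36*(1/214) = 18/107)
E = I*√4397 (E = √(-4437 + (-32 + 72)) = √(-4437 + 40) = √(-4397) = I*√4397 ≈ 66.31*I)
(4297 + ((E + 4123) - 10791)) + (H(-111) - 11563) = (4297 + ((I*√4397 + 4123) - 10791)) + (18/107 - 11563) = (4297 + ((4123 + I*√4397) - 10791)) - 1237223/107 = (4297 + (-6668 + I*√4397)) - 1237223/107 = (-2371 + I*√4397) - 1237223/107 = -1490920/107 + I*√4397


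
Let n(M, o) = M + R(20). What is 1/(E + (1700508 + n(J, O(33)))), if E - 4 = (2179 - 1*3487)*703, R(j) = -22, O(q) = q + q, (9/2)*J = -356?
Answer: 9/7027982 ≈ 1.2806e-6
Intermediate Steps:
J = -712/9 (J = (2/9)*(-356) = -712/9 ≈ -79.111)
O(q) = 2*q
n(M, o) = -22 + M (n(M, o) = M - 22 = -22 + M)
E = -919520 (E = 4 + (2179 - 1*3487)*703 = 4 + (2179 - 3487)*703 = 4 - 1308*703 = 4 - 919524 = -919520)
1/(E + (1700508 + n(J, O(33)))) = 1/(-919520 + (1700508 + (-22 - 712/9))) = 1/(-919520 + (1700508 - 910/9)) = 1/(-919520 + 15303662/9) = 1/(7027982/9) = 9/7027982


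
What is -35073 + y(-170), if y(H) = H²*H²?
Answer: 835174927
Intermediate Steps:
y(H) = H⁴
-35073 + y(-170) = -35073 + (-170)⁴ = -35073 + 835210000 = 835174927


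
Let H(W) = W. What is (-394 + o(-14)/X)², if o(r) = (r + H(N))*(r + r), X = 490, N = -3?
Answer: 189227536/1225 ≈ 1.5447e+5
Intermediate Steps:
o(r) = 2*r*(-3 + r) (o(r) = (r - 3)*(r + r) = (-3 + r)*(2*r) = 2*r*(-3 + r))
(-394 + o(-14)/X)² = (-394 + (2*(-14)*(-3 - 14))/490)² = (-394 + (2*(-14)*(-17))*(1/490))² = (-394 + 476*(1/490))² = (-394 + 34/35)² = (-13756/35)² = 189227536/1225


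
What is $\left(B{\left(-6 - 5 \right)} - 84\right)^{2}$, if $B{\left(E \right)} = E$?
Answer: $9025$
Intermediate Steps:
$\left(B{\left(-6 - 5 \right)} - 84\right)^{2} = \left(\left(-6 - 5\right) - 84\right)^{2} = \left(-11 - 84\right)^{2} = \left(-95\right)^{2} = 9025$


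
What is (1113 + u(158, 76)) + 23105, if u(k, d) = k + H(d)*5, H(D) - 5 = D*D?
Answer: 53281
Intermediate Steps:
H(D) = 5 + D² (H(D) = 5 + D*D = 5 + D²)
u(k, d) = 25 + k + 5*d² (u(k, d) = k + (5 + d²)*5 = k + (25 + 5*d²) = 25 + k + 5*d²)
(1113 + u(158, 76)) + 23105 = (1113 + (25 + 158 + 5*76²)) + 23105 = (1113 + (25 + 158 + 5*5776)) + 23105 = (1113 + (25 + 158 + 28880)) + 23105 = (1113 + 29063) + 23105 = 30176 + 23105 = 53281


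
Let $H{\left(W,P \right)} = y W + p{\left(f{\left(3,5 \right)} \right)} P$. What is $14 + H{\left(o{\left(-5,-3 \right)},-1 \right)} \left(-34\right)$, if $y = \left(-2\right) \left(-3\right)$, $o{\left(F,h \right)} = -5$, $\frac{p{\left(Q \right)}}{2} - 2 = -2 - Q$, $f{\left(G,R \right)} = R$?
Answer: $694$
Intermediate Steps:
$p{\left(Q \right)} = - 2 Q$ ($p{\left(Q \right)} = 4 + 2 \left(-2 - Q\right) = 4 - \left(4 + 2 Q\right) = - 2 Q$)
$y = 6$
$H{\left(W,P \right)} = - 10 P + 6 W$ ($H{\left(W,P \right)} = 6 W + \left(-2\right) 5 P = 6 W - 10 P = - 10 P + 6 W$)
$14 + H{\left(o{\left(-5,-3 \right)},-1 \right)} \left(-34\right) = 14 + \left(\left(-10\right) \left(-1\right) + 6 \left(-5\right)\right) \left(-34\right) = 14 + \left(10 - 30\right) \left(-34\right) = 14 - -680 = 14 + 680 = 694$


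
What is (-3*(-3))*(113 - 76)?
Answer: 333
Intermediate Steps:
(-3*(-3))*(113 - 76) = 9*37 = 333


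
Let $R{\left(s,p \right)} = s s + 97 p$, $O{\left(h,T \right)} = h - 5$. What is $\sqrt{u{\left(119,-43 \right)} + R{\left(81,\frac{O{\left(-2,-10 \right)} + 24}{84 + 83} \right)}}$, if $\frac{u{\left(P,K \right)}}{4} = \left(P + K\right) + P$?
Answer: $\frac{2 \sqrt{51252133}}{167} \approx 85.737$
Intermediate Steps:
$O{\left(h,T \right)} = -5 + h$ ($O{\left(h,T \right)} = h - 5 = -5 + h$)
$R{\left(s,p \right)} = s^{2} + 97 p$
$u{\left(P,K \right)} = 4 K + 8 P$ ($u{\left(P,K \right)} = 4 \left(\left(P + K\right) + P\right) = 4 \left(\left(K + P\right) + P\right) = 4 \left(K + 2 P\right) = 4 K + 8 P$)
$\sqrt{u{\left(119,-43 \right)} + R{\left(81,\frac{O{\left(-2,-10 \right)} + 24}{84 + 83} \right)}} = \sqrt{\left(4 \left(-43\right) + 8 \cdot 119\right) + \left(81^{2} + 97 \frac{\left(-5 - 2\right) + 24}{84 + 83}\right)} = \sqrt{\left(-172 + 952\right) + \left(6561 + 97 \frac{-7 + 24}{167}\right)} = \sqrt{780 + \left(6561 + 97 \cdot 17 \cdot \frac{1}{167}\right)} = \sqrt{780 + \left(6561 + 97 \cdot \frac{17}{167}\right)} = \sqrt{780 + \left(6561 + \frac{1649}{167}\right)} = \sqrt{780 + \frac{1097336}{167}} = \sqrt{\frac{1227596}{167}} = \frac{2 \sqrt{51252133}}{167}$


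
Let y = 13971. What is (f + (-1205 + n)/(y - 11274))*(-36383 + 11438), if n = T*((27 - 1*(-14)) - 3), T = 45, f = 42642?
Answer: -956274715385/899 ≈ -1.0637e+9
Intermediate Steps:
n = 1710 (n = 45*((27 - 1*(-14)) - 3) = 45*((27 + 14) - 3) = 45*(41 - 3) = 45*38 = 1710)
(f + (-1205 + n)/(y - 11274))*(-36383 + 11438) = (42642 + (-1205 + 1710)/(13971 - 11274))*(-36383 + 11438) = (42642 + 505/2697)*(-24945) = (115005979/2697)*(-24945) = -956274715385/899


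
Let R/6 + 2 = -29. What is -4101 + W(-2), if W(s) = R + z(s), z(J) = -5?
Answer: -4292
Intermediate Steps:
R = -186 (R = -12 + 6*(-29) = -12 - 174 = -186)
W(s) = -191 (W(s) = -186 - 5 = -191)
-4101 + W(-2) = -4101 - 191 = -4292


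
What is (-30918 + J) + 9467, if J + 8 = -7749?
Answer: -29208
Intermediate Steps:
J = -7757 (J = -8 - 7749 = -7757)
(-30918 + J) + 9467 = (-30918 - 7757) + 9467 = -38675 + 9467 = -29208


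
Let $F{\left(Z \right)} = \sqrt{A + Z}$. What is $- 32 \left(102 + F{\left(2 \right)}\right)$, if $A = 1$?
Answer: $-3264 - 32 \sqrt{3} \approx -3319.4$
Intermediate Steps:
$F{\left(Z \right)} = \sqrt{1 + Z}$
$- 32 \left(102 + F{\left(2 \right)}\right) = - 32 \left(102 + \sqrt{1 + 2}\right) = - 32 \left(102 + \sqrt{3}\right) = -3264 - 32 \sqrt{3}$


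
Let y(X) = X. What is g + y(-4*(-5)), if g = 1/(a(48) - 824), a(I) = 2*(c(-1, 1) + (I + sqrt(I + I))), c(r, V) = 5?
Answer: 5151041/257570 - 2*sqrt(6)/128785 ≈ 19.999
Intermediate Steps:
a(I) = 10 + 2*I + 2*sqrt(2)*sqrt(I) (a(I) = 2*(5 + (I + sqrt(I + I))) = 2*(5 + (I + sqrt(2*I))) = 2*(5 + (I + sqrt(2)*sqrt(I))) = 2*(5 + I + sqrt(2)*sqrt(I)) = 10 + 2*I + 2*sqrt(2)*sqrt(I))
g = 1/(-718 + 8*sqrt(6)) (g = 1/((10 + 2*48 + 2*sqrt(2)*sqrt(48)) - 824) = 1/((10 + 96 + 2*sqrt(2)*(4*sqrt(3))) - 824) = 1/((10 + 96 + 8*sqrt(6)) - 824) = 1/((106 + 8*sqrt(6)) - 824) = 1/(-718 + 8*sqrt(6)) ≈ -0.0014318)
g + y(-4*(-5)) = (-359/257570 - 2*sqrt(6)/128785) - 4*(-5) = (-359/257570 - 2*sqrt(6)/128785) + 20 = 5151041/257570 - 2*sqrt(6)/128785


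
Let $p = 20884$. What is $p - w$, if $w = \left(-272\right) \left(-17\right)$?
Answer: $16260$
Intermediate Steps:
$w = 4624$
$p - w = 20884 - 4624 = 16260$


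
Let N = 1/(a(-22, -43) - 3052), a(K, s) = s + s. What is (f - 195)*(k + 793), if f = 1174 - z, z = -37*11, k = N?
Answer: 574828023/523 ≈ 1.0991e+6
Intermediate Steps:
a(K, s) = 2*s
N = -1/3138 (N = 1/(2*(-43) - 3052) = 1/(-86 - 3052) = 1/(-3138) = -1/3138 ≈ -0.00031867)
k = -1/3138 ≈ -0.00031867
z = -407
f = 1581 (f = 1174 - 1*(-407) = 1174 + 407 = 1581)
(f - 195)*(k + 793) = (1581 - 195)*(-1/3138 + 793) = 1386*(2488433/3138) = 574828023/523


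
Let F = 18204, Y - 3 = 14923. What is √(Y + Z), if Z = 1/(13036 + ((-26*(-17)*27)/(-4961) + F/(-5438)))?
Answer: √115277780462095219126217135/87882232978 ≈ 122.17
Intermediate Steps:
Y = 14926 (Y = 3 + 14923 = 14926)
Z = 13488959/175764465956 (Z = 1/(13036 + ((-26*(-17)*27)/(-4961) + 18204/(-5438))) = 1/(13036 + ((442*27)*(-1/4961) + 18204*(-1/5438))) = 1/(13036 + (11934*(-1/4961) - 9102/2719)) = 1/(13036 + (-11934/4961 - 9102/2719)) = 1/(13036 - 77603568/13488959) = 1/(175764465956/13488959) = 13488959/175764465956 ≈ 7.6744e-5)
√(Y + Z) = √(14926 + 13488959/175764465956) = √(2623460432348215/175764465956) = √115277780462095219126217135/87882232978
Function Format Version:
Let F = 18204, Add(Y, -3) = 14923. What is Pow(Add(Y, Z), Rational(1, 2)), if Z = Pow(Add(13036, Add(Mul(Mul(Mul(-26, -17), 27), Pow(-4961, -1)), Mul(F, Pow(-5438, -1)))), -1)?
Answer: Mul(Rational(1, 87882232978), Pow(115277780462095219126217135, Rational(1, 2))) ≈ 122.17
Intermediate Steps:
Y = 14926 (Y = Add(3, 14923) = 14926)
Z = Rational(13488959, 175764465956) (Z = Pow(Add(13036, Add(Mul(Mul(Mul(-26, -17), 27), Pow(-4961, -1)), Mul(18204, Pow(-5438, -1)))), -1) = Pow(Add(13036, Add(Mul(Mul(442, 27), Rational(-1, 4961)), Mul(18204, Rational(-1, 5438)))), -1) = Pow(Add(13036, Add(Mul(11934, Rational(-1, 4961)), Rational(-9102, 2719))), -1) = Pow(Add(13036, Add(Rational(-11934, 4961), Rational(-9102, 2719))), -1) = Pow(Add(13036, Rational(-77603568, 13488959)), -1) = Pow(Rational(175764465956, 13488959), -1) = Rational(13488959, 175764465956) ≈ 7.6744e-5)
Pow(Add(Y, Z), Rational(1, 2)) = Pow(Add(14926, Rational(13488959, 175764465956)), Rational(1, 2)) = Pow(Rational(2623460432348215, 175764465956), Rational(1, 2)) = Mul(Rational(1, 87882232978), Pow(115277780462095219126217135, Rational(1, 2)))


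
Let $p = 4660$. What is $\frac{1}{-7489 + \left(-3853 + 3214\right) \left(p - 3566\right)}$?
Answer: $- \frac{1}{706555} \approx -1.4153 \cdot 10^{-6}$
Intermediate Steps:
$\frac{1}{-7489 + \left(-3853 + 3214\right) \left(p - 3566\right)} = \frac{1}{-7489 + \left(-3853 + 3214\right) \left(4660 - 3566\right)} = \frac{1}{-7489 - 699066} = \frac{1}{-706555} = - \frac{1}{706555}$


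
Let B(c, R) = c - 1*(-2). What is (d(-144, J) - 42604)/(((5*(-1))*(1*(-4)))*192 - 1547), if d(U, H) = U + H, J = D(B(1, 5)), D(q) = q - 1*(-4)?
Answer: -42741/2293 ≈ -18.640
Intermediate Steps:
B(c, R) = 2 + c (B(c, R) = c + 2 = 2 + c)
D(q) = 4 + q (D(q) = q + 4 = 4 + q)
J = 7 (J = 4 + (2 + 1) = 4 + 3 = 7)
d(U, H) = H + U
(d(-144, J) - 42604)/(((5*(-1))*(1*(-4)))*192 - 1547) = ((7 - 144) - 42604)/(((5*(-1))*(1*(-4)))*192 - 1547) = (-137 - 42604)/(-5*(-4)*192 - 1547) = -42741/(20*192 - 1547) = -42741/(3840 - 1547) = -42741/2293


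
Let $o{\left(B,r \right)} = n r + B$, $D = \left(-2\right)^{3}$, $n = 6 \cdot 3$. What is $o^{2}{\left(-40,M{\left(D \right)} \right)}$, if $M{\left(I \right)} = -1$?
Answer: $3364$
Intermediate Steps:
$n = 18$
$D = -8$
$o{\left(B,r \right)} = B + 18 r$ ($o{\left(B,r \right)} = 18 r + B = B + 18 r$)
$o^{2}{\left(-40,M{\left(D \right)} \right)} = \left(-40 + 18 \left(-1\right)\right)^{2} = \left(-40 - 18\right)^{2} = \left(-58\right)^{2} = 3364$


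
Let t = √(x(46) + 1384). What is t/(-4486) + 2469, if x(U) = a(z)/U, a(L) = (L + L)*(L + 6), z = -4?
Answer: 2469 - 6*√5083/51589 ≈ 2469.0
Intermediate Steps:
a(L) = 2*L*(6 + L) (a(L) = (2*L)*(6 + L) = 2*L*(6 + L))
x(U) = -16/U (x(U) = (2*(-4)*(6 - 4))/U = (2*(-4)*2)/U = -16/U)
t = 12*√5083/23 (t = √(-16/46 + 1384) = √(-16*1/46 + 1384) = √(-8/23 + 1384) = √(31824/23) = 12*√5083/23 ≈ 37.197)
t/(-4486) + 2469 = (12*√5083/23)/(-4486) + 2469 = (12*√5083/23)*(-1/4486) + 2469 = -6*√5083/51589 + 2469 = 2469 - 6*√5083/51589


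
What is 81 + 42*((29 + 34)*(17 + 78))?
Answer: 251451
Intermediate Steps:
81 + 42*((29 + 34)*(17 + 78)) = 81 + 42*(63*95) = 81 + 42*5985 = 81 + 251370 = 251451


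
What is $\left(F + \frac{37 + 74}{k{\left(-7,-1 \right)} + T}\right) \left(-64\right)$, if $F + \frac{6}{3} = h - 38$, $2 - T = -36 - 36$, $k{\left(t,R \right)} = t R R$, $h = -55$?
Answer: $\frac{400256}{67} \approx 5974.0$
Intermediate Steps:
$k{\left(t,R \right)} = t R^{2}$ ($k{\left(t,R \right)} = R t R = t R^{2}$)
$T = 74$ ($T = 2 - \left(-36 - 36\right) = 2 - -72 = 2 + 72 = 74$)
$F = -95$ ($F = -2 - 93 = -95$)
$\left(F + \frac{37 + 74}{k{\left(-7,-1 \right)} + T}\right) \left(-64\right) = \left(-95 + \frac{37 + 74}{- 7 \left(-1\right)^{2} + 74}\right) \left(-64\right) = \left(-95 + \frac{111}{\left(-7\right) 1 + 74}\right) \left(-64\right) = \left(-95 + \frac{111}{-7 + 74}\right) \left(-64\right) = \left(-95 + \frac{111}{67}\right) \left(-64\right) = \left(- \frac{6254}{67}\right) \left(-64\right) = \frac{400256}{67}$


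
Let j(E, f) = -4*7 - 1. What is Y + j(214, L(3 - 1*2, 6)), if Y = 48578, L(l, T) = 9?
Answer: 48549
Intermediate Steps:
j(E, f) = -29 (j(E, f) = -28 - 1 = -29)
Y + j(214, L(3 - 1*2, 6)) = 48578 - 29 = 48549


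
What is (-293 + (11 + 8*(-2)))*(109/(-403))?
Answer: 32482/403 ≈ 80.600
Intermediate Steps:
(-293 + (11 + 8*(-2)))*(109/(-403)) = (-293 + (11 - 16))*(109*(-1/403)) = (-293 - 5)*(-109/403) = -298*(-109/403) = 32482/403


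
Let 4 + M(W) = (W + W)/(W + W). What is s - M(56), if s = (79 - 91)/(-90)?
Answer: 47/15 ≈ 3.1333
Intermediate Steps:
M(W) = -3 (M(W) = -4 + (W + W)/(W + W) = -4 + (2*W)/((2*W)) = -4 + (2*W)*(1/(2*W)) = -4 + 1 = -3)
s = 2/15 (s = -1/90*(-12) = 2/15 ≈ 0.13333)
s - M(56) = 2/15 - 1*(-3) = 2/15 + 3 = 47/15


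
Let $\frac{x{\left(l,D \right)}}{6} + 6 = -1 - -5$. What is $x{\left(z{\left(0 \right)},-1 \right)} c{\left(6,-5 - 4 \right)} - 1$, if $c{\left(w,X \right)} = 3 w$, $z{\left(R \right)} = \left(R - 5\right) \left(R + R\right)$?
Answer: $-217$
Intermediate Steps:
$z{\left(R \right)} = 2 R \left(-5 + R\right)$ ($z{\left(R \right)} = \left(-5 + R\right) 2 R = 2 R \left(-5 + R\right)$)
$x{\left(l,D \right)} = -12$ ($x{\left(l,D \right)} = -36 + 6 \left(-1 - -5\right) = -36 + 6 \left(-1 + 5\right) = -36 + 6 \cdot 4 = -36 + 24 = -12$)
$x{\left(z{\left(0 \right)},-1 \right)} c{\left(6,-5 - 4 \right)} - 1 = - 12 \cdot 3 \cdot 6 - 1 = \left(-12\right) 18 - 1 = -216 - 1 = -217$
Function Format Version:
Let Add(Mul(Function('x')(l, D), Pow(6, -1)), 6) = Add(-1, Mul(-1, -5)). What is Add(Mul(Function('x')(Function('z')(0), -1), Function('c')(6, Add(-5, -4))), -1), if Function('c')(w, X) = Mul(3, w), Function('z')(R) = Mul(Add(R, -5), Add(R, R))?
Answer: -217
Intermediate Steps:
Function('z')(R) = Mul(2, R, Add(-5, R)) (Function('z')(R) = Mul(Add(-5, R), Mul(2, R)) = Mul(2, R, Add(-5, R)))
Function('x')(l, D) = -12 (Function('x')(l, D) = Add(-36, Mul(6, Add(-1, Mul(-1, -5)))) = Add(-36, Mul(6, Add(-1, 5))) = Add(-36, Mul(6, 4)) = Add(-36, 24) = -12)
Add(Mul(Function('x')(Function('z')(0), -1), Function('c')(6, Add(-5, -4))), -1) = Add(Mul(-12, Mul(3, 6)), -1) = Add(Mul(-12, 18), -1) = Add(-216, -1) = -217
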